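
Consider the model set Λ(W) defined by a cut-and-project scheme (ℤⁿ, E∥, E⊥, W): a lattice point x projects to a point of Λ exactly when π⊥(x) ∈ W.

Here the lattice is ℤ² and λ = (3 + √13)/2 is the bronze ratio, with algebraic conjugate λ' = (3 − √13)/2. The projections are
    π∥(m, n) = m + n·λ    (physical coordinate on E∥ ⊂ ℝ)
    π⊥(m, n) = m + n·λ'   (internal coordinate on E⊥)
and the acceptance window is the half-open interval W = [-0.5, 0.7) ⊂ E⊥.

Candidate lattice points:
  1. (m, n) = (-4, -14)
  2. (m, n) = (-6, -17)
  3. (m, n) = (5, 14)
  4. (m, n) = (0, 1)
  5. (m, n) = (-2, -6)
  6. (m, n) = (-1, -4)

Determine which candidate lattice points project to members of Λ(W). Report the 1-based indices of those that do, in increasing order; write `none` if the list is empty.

Compute λ' = (3−√13)/2 = -0.302776, so π⊥(m,n) = m -0.302776·n.
#1 (-4,-14): internal coord -4 + (-14)·λ' = +0.238859; +0.238859 ∈ [-0.5, 0.7) → IN Λ
#2 (-6,-17): internal coord -6 + (-17)·λ' = -0.852814; -0.852814 ∉ [-0.5, 0.7) → out
#3 (5,14): internal coord 5 + (14)·λ' = +0.761141; +0.761141 ∉ [-0.5, 0.7) → out
#4 (0,1): internal coord 0 + (1)·λ' = -0.302776; -0.302776 ∈ [-0.5, 0.7) → IN Λ
#5 (-2,-6): internal coord -2 + (-6)·λ' = -0.183346; -0.183346 ∈ [-0.5, 0.7) → IN Λ
#6 (-1,-4): internal coord -1 + (-4)·λ' = +0.211103; +0.211103 ∈ [-0.5, 0.7) → IN Λ

1, 4, 5, 6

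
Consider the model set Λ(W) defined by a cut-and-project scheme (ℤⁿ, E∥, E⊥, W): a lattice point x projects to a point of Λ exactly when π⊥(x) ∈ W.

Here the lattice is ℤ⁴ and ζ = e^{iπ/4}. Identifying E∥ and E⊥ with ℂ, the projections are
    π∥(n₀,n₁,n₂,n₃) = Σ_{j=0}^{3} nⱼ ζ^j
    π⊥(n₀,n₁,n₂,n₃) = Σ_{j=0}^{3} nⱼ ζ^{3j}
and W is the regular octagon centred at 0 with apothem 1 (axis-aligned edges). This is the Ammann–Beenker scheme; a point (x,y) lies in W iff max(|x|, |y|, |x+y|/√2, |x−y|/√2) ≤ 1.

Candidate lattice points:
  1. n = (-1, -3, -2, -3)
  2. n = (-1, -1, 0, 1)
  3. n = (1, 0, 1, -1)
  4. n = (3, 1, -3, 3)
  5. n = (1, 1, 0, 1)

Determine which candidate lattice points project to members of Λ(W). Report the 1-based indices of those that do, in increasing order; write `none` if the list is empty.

π⊥(n) = n₀ + n₁ζ³ + n₂ζ⁶ + n₃ζ⁹ where ζ = e^{iπ/4}.
#1 (-1, -3, -2, -3): internal (-1.000000, -2.242641); octagon support 2.292893 vs apothem 1 → ∉ W
#2 (-1, -1, 0, 1): internal (0.414214, 0.000000); octagon support 0.414214 vs apothem 1 → ∈ W
#3 (1, 0, 1, -1): internal (0.292893, -1.707107); octagon support 1.707107 vs apothem 1 → ∉ W
#4 (3, 1, -3, 3): internal (4.414214, 5.828427); octagon support 7.242641 vs apothem 1 → ∉ W
#5 (1, 1, 0, 1): internal (1.000000, 1.414214); octagon support 1.707107 vs apothem 1 → ∉ W

2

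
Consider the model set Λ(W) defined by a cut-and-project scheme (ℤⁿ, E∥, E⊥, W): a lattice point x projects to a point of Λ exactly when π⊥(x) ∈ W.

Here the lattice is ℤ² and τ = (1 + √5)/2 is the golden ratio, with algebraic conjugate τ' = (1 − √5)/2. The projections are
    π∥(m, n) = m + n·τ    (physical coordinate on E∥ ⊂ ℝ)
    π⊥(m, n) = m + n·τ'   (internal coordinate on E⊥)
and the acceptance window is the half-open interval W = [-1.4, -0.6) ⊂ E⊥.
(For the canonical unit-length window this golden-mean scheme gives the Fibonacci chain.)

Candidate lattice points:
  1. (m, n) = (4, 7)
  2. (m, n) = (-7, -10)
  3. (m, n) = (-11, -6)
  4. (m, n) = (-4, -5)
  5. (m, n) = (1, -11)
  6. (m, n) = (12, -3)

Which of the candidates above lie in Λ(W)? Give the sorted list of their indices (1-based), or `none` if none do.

2, 4

Numerically τ ≈ 1.618034 and τ' = −1/τ ≈ -0.618034.
#1 (4,7): internal coord 4 + (7)·τ' = -0.326238; -0.326238 ∉ [-1.4, -0.6) → out
#2 (-7,-10): internal coord -7 + (-10)·τ' = -0.819660; -0.819660 ∈ [-1.4, -0.6) → IN Λ
#3 (-11,-6): internal coord -11 + (-6)·τ' = -7.291796; -7.291796 ∉ [-1.4, -0.6) → out
#4 (-4,-5): internal coord -4 + (-5)·τ' = -0.909830; -0.909830 ∈ [-1.4, -0.6) → IN Λ
#5 (1,-11): internal coord 1 + (-11)·τ' = +7.798374; +7.798374 ∉ [-1.4, -0.6) → out
#6 (12,-3): internal coord 12 + (-3)·τ' = +13.854102; +13.854102 ∉ [-1.4, -0.6) → out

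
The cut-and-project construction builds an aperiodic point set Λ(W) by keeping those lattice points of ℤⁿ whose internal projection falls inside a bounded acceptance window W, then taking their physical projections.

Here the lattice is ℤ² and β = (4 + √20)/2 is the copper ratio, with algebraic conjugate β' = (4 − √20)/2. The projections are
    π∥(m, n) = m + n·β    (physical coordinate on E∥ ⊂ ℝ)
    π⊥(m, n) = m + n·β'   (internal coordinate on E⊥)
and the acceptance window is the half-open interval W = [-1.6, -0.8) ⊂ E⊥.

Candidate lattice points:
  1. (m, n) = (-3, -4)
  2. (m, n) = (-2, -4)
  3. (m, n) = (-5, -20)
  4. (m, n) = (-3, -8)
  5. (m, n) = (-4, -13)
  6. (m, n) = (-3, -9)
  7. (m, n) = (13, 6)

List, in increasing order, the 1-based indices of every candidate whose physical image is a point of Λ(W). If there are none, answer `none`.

2, 4, 5, 6

β' = (4−√20)/2 ≈ -0.236068.
[1] lift (-3,-4): star map gives -2.055728; window check -1.6 ≤ -2.055728 < -0.8 is false → out
[2] lift (-2,-4): star map gives -1.055728; window check -1.6 ≤ -1.055728 < -0.8 is true → IN Λ
[3] lift (-5,-20): star map gives -0.278640; window check -1.6 ≤ -0.278640 < -0.8 is false → out
[4] lift (-3,-8): star map gives -1.111456; window check -1.6 ≤ -1.111456 < -0.8 is true → IN Λ
[5] lift (-4,-13): star map gives -0.931116; window check -1.6 ≤ -0.931116 < -0.8 is true → IN Λ
[6] lift (-3,-9): star map gives -0.875388; window check -1.6 ≤ -0.875388 < -0.8 is true → IN Λ
[7] lift (13,6): star map gives 11.583592; window check -1.6 ≤ 11.583592 < -0.8 is false → out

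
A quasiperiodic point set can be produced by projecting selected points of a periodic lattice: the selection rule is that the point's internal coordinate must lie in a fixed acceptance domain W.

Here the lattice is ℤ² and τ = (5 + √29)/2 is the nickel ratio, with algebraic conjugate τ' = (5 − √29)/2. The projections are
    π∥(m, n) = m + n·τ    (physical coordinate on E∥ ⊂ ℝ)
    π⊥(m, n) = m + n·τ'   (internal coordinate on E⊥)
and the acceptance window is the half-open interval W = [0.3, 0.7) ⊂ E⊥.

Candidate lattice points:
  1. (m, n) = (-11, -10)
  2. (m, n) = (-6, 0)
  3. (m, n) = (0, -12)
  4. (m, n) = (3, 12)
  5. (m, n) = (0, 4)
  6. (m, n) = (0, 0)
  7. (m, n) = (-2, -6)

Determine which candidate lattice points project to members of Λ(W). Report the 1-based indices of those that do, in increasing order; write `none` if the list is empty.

4

Compute τ' = (5−√29)/2 = -0.19258, so π⊥(m,n) = m -0.19258·n.
[1] lift (-11,-10): star map gives -9.07418; window check 0.3 ≤ -9.07418 < 0.7 is false → out
[2] lift (-6,0): star map gives -6.00000; window check 0.3 ≤ -6.00000 < 0.7 is false → out
[3] lift (0,-12): star map gives 2.31099; window check 0.3 ≤ 2.31099 < 0.7 is false → out
[4] lift (3,12): star map gives 0.68901; window check 0.3 ≤ 0.68901 < 0.7 is true → IN Λ
[5] lift (0,4): star map gives -0.77033; window check 0.3 ≤ -0.77033 < 0.7 is false → out
[6] lift (0,0): star map gives 0.00000; window check 0.3 ≤ 0.00000 < 0.7 is false → out
[7] lift (-2,-6): star map gives -0.84451; window check 0.3 ≤ -0.84451 < 0.7 is false → out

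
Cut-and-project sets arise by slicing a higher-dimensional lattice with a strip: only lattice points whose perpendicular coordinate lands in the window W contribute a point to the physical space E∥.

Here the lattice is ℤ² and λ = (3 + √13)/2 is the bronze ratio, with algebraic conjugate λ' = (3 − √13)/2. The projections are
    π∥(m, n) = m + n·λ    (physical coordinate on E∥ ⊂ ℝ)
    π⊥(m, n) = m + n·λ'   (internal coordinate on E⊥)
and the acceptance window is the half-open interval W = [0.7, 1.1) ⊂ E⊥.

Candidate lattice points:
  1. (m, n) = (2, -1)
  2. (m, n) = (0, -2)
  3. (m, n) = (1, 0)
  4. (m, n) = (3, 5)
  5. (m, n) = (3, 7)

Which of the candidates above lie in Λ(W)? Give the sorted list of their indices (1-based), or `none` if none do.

Compute λ' = (3−√13)/2 = -0.302776, so π⊥(m,n) = m -0.302776·n.
[1] lift (2,-1): star map gives 2.302776; window check 0.7 ≤ 2.302776 < 1.1 is false → out
[2] lift (0,-2): star map gives 0.605551; window check 0.7 ≤ 0.605551 < 1.1 is false → out
[3] lift (1,0): star map gives 1.000000; window check 0.7 ≤ 1.000000 < 1.1 is true → IN Λ
[4] lift (3,5): star map gives 1.486122; window check 0.7 ≤ 1.486122 < 1.1 is false → out
[5] lift (3,7): star map gives 0.880571; window check 0.7 ≤ 0.880571 < 1.1 is true → IN Λ

3, 5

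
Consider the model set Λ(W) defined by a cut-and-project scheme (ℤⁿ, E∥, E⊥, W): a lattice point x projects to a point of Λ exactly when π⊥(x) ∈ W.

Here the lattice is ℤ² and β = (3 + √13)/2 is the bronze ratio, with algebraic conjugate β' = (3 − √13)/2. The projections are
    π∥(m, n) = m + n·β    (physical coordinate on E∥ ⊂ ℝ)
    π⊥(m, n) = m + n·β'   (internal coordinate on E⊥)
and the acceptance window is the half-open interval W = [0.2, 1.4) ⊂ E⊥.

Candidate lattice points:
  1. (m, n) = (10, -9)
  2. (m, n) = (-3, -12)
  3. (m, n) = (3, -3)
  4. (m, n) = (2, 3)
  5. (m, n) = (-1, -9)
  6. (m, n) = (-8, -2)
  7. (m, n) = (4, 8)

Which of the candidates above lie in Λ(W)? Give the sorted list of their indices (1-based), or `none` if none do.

β' = (3−√13)/2 ≈ -0.302776.
[1] lift (10,-9): star map gives 12.724981; window check 0.2 ≤ 12.724981 < 1.4 is false → out
[2] lift (-3,-12): star map gives 0.633308; window check 0.2 ≤ 0.633308 < 1.4 is true → IN Λ
[3] lift (3,-3): star map gives 3.908327; window check 0.2 ≤ 3.908327 < 1.4 is false → out
[4] lift (2,3): star map gives 1.091673; window check 0.2 ≤ 1.091673 < 1.4 is true → IN Λ
[5] lift (-1,-9): star map gives 1.724981; window check 0.2 ≤ 1.724981 < 1.4 is false → out
[6] lift (-8,-2): star map gives -7.394449; window check 0.2 ≤ -7.394449 < 1.4 is false → out
[7] lift (4,8): star map gives 1.577795; window check 0.2 ≤ 1.577795 < 1.4 is false → out

2, 4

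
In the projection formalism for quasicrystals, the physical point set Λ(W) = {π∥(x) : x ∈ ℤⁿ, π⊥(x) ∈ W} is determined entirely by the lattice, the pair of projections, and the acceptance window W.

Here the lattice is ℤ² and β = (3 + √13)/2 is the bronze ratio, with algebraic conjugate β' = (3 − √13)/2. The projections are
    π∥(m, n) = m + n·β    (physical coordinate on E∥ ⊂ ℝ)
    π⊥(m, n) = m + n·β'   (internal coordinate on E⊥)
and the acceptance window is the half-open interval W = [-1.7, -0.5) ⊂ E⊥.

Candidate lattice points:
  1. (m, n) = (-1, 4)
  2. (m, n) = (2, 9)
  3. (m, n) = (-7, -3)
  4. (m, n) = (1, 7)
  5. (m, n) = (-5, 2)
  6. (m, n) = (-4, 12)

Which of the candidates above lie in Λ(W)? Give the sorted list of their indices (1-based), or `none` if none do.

Numerically β ≈ 3.30278 and β' = −1/β ≈ -0.30278.
[1] lift (-1,4): star map gives -2.21110; window check -1.7 ≤ -2.21110 < -0.5 is false → out
[2] lift (2,9): star map gives -0.72498; window check -1.7 ≤ -0.72498 < -0.5 is true → IN Λ
[3] lift (-7,-3): star map gives -6.09167; window check -1.7 ≤ -6.09167 < -0.5 is false → out
[4] lift (1,7): star map gives -1.11943; window check -1.7 ≤ -1.11943 < -0.5 is true → IN Λ
[5] lift (-5,2): star map gives -5.60555; window check -1.7 ≤ -5.60555 < -0.5 is false → out
[6] lift (-4,12): star map gives -7.63331; window check -1.7 ≤ -7.63331 < -0.5 is false → out

2, 4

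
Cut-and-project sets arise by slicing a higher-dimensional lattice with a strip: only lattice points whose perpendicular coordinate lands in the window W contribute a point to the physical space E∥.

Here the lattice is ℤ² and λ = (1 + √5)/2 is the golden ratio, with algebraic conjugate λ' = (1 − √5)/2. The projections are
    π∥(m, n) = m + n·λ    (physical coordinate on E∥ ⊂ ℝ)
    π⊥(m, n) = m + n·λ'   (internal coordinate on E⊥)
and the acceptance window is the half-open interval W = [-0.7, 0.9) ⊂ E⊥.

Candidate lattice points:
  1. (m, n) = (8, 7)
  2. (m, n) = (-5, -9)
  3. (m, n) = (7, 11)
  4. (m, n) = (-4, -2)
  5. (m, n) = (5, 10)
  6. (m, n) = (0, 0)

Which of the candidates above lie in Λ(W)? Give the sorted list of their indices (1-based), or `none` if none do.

2, 3, 6

Compute λ' = (1−√5)/2 = -0.6180, so π⊥(m,n) = m -0.6180·n.
#1 (8,7): internal coord 8 + (7)·λ' = +3.6738; +3.6738 ∉ [-0.7, 0.9) → out
#2 (-5,-9): internal coord -5 + (-9)·λ' = +0.5623; +0.5623 ∈ [-0.7, 0.9) → IN Λ
#3 (7,11): internal coord 7 + (11)·λ' = +0.2016; +0.2016 ∈ [-0.7, 0.9) → IN Λ
#4 (-4,-2): internal coord -4 + (-2)·λ' = -2.7639; -2.7639 ∉ [-0.7, 0.9) → out
#5 (5,10): internal coord 5 + (10)·λ' = -1.1803; -1.1803 ∉ [-0.7, 0.9) → out
#6 (0,0): internal coord 0 + (0)·λ' = +0.0000; +0.0000 ∈ [-0.7, 0.9) → IN Λ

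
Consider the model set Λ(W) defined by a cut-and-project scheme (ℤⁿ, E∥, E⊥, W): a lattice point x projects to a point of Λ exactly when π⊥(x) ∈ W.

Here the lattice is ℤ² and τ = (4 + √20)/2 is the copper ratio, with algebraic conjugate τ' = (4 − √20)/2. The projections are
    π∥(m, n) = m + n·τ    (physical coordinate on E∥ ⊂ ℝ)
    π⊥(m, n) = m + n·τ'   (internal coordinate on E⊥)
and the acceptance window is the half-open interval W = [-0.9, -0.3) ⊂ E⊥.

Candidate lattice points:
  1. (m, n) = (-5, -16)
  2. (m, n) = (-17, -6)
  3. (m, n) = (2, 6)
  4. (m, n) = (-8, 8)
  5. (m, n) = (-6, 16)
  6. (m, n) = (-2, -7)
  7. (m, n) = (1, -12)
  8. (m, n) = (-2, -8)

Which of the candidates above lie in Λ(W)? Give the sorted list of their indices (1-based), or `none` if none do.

τ' = (4−√20)/2 ≈ -0.236068.
#1 (-5,-16): internal coord -5 + (-16)·τ' = -1.222912; -1.222912 ∉ [-0.9, -0.3) → out
#2 (-17,-6): internal coord -17 + (-6)·τ' = -15.583592; -15.583592 ∉ [-0.9, -0.3) → out
#3 (2,6): internal coord 2 + (6)·τ' = +0.583592; +0.583592 ∉ [-0.9, -0.3) → out
#4 (-8,8): internal coord -8 + (8)·τ' = -9.888544; -9.888544 ∉ [-0.9, -0.3) → out
#5 (-6,16): internal coord -6 + (16)·τ' = -9.777088; -9.777088 ∉ [-0.9, -0.3) → out
#6 (-2,-7): internal coord -2 + (-7)·τ' = -0.347524; -0.347524 ∈ [-0.9, -0.3) → IN Λ
#7 (1,-12): internal coord 1 + (-12)·τ' = +3.832816; +3.832816 ∉ [-0.9, -0.3) → out
#8 (-2,-8): internal coord -2 + (-8)·τ' = -0.111456; -0.111456 ∉ [-0.9, -0.3) → out

6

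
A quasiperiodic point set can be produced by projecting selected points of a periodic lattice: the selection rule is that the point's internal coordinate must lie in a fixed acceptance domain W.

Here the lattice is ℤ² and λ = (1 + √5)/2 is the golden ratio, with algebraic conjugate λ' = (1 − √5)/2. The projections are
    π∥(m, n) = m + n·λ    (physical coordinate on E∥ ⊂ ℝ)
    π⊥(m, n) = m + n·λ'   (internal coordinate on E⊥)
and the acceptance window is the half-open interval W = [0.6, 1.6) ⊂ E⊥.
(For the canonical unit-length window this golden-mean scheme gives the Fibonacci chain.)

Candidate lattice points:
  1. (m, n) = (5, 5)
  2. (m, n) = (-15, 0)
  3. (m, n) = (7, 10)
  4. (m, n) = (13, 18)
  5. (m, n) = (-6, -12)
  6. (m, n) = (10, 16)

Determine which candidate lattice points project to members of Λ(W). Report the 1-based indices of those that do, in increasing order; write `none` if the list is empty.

3, 5

λ' = (1−√5)/2 ≈ -0.618034.
[1] lift (5,5): star map gives 1.909830; window check 0.6 ≤ 1.909830 < 1.6 is false → out
[2] lift (-15,0): star map gives -15.000000; window check 0.6 ≤ -15.000000 < 1.6 is false → out
[3] lift (7,10): star map gives 0.819660; window check 0.6 ≤ 0.819660 < 1.6 is true → IN Λ
[4] lift (13,18): star map gives 1.875388; window check 0.6 ≤ 1.875388 < 1.6 is false → out
[5] lift (-6,-12): star map gives 1.416408; window check 0.6 ≤ 1.416408 < 1.6 is true → IN Λ
[6] lift (10,16): star map gives 0.111456; window check 0.6 ≤ 0.111456 < 1.6 is false → out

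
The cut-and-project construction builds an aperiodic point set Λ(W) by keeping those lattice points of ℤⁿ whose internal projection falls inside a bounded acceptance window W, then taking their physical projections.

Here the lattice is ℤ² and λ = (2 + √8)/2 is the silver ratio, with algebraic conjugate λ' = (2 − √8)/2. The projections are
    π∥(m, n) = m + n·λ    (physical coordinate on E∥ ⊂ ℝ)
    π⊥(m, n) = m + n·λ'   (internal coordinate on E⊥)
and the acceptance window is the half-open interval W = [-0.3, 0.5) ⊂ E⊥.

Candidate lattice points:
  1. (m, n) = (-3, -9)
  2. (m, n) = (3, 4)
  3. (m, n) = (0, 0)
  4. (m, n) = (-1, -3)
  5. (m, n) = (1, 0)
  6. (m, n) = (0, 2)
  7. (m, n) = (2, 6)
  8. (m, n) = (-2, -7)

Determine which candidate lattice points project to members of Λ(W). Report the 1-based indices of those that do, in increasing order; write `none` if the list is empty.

Numerically λ ≈ 2.41421 and λ' = −1/λ ≈ -0.41421.
#1 (-3,-9): internal coord -3 + (-9)·λ' = +0.72792; +0.72792 ∉ [-0.3, 0.5) → out
#2 (3,4): internal coord 3 + (4)·λ' = +1.34315; +1.34315 ∉ [-0.3, 0.5) → out
#3 (0,0): internal coord 0 + (0)·λ' = +0.00000; +0.00000 ∈ [-0.3, 0.5) → IN Λ
#4 (-1,-3): internal coord -1 + (-3)·λ' = +0.24264; +0.24264 ∈ [-0.3, 0.5) → IN Λ
#5 (1,0): internal coord 1 + (0)·λ' = +1.00000; +1.00000 ∉ [-0.3, 0.5) → out
#6 (0,2): internal coord 0 + (2)·λ' = -0.82843; -0.82843 ∉ [-0.3, 0.5) → out
#7 (2,6): internal coord 2 + (6)·λ' = -0.48528; -0.48528 ∉ [-0.3, 0.5) → out
#8 (-2,-7): internal coord -2 + (-7)·λ' = +0.89949; +0.89949 ∉ [-0.3, 0.5) → out

3, 4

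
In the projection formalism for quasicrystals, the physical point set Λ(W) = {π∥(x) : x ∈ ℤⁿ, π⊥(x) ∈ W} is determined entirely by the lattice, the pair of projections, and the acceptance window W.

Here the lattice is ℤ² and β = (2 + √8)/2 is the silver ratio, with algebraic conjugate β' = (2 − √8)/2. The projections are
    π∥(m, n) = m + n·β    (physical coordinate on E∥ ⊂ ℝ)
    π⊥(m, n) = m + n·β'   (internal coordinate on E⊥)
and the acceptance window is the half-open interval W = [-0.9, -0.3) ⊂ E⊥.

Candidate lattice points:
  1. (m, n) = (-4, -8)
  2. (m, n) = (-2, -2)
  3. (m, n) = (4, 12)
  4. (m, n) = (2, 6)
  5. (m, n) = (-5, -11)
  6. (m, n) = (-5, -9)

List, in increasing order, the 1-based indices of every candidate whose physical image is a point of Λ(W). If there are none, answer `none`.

1, 4, 5

Compute β' = (2−√8)/2 = -0.414214, so π⊥(m,n) = m -0.414214·n.
#1 (-4,-8): internal coord -4 + (-8)·β' = -0.686292; -0.686292 ∈ [-0.9, -0.3) → IN Λ
#2 (-2,-2): internal coord -2 + (-2)·β' = -1.171573; -1.171573 ∉ [-0.9, -0.3) → out
#3 (4,12): internal coord 4 + (12)·β' = -0.970563; -0.970563 ∉ [-0.9, -0.3) → out
#4 (2,6): internal coord 2 + (6)·β' = -0.485281; -0.485281 ∈ [-0.9, -0.3) → IN Λ
#5 (-5,-11): internal coord -5 + (-11)·β' = -0.443651; -0.443651 ∈ [-0.9, -0.3) → IN Λ
#6 (-5,-9): internal coord -5 + (-9)·β' = -1.272078; -1.272078 ∉ [-0.9, -0.3) → out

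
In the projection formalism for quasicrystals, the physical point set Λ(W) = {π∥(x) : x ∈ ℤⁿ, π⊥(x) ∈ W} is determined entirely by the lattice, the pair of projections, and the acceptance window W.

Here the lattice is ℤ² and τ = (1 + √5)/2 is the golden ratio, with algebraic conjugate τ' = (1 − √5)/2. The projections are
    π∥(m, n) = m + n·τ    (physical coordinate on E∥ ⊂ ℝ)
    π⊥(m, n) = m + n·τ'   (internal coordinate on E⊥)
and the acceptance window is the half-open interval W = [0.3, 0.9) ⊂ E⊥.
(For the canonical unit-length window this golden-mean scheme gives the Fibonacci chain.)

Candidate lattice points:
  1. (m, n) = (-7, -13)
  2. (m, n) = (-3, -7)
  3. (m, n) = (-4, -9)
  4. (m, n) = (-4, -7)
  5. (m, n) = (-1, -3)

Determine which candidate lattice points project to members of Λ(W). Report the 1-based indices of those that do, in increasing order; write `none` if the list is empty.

4, 5

Compute τ' = (1−√5)/2 = -0.61803, so π⊥(m,n) = m -0.61803·n.
candidate 1: (m,n)=(-7,-13) → π∥ = -7-13·τ ≈ -28.03444, π⊥ = -7-13·τ' ≈ 1.03444 ∉ [0.3, 0.9) ⇒ out
candidate 2: (m,n)=(-3,-7) → π∥ = -3-7·τ ≈ -14.32624, π⊥ = -3-7·τ' ≈ 1.32624 ∉ [0.3, 0.9) ⇒ out
candidate 3: (m,n)=(-4,-9) → π∥ = -4-9·τ ≈ -18.56231, π⊥ = -4-9·τ' ≈ 1.56231 ∉ [0.3, 0.9) ⇒ out
candidate 4: (m,n)=(-4,-7) → π∥ = -4-7·τ ≈ -15.32624, π⊥ = -4-7·τ' ≈ 0.32624 ∈ [0.3, 0.9) ⇒ IN Λ
candidate 5: (m,n)=(-1,-3) → π∥ = -1-3·τ ≈ -5.85410, π⊥ = -1-3·τ' ≈ 0.85410 ∈ [0.3, 0.9) ⇒ IN Λ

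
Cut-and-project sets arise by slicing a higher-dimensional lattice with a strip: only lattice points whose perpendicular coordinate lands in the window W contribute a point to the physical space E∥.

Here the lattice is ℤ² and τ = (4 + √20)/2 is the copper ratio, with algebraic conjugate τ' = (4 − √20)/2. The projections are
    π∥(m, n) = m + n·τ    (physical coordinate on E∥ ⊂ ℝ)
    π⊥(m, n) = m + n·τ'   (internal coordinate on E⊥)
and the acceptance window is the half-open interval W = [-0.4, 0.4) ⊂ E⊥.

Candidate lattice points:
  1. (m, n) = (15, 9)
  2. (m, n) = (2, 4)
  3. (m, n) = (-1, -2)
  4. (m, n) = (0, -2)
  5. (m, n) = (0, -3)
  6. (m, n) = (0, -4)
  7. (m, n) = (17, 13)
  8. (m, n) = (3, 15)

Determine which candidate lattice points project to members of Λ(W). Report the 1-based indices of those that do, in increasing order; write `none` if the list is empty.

τ' = (4−√20)/2 ≈ -0.236068.
[1] lift (15,9): star map gives 12.875388; window check -0.4 ≤ 12.875388 < 0.4 is false → out
[2] lift (2,4): star map gives 1.055728; window check -0.4 ≤ 1.055728 < 0.4 is false → out
[3] lift (-1,-2): star map gives -0.527864; window check -0.4 ≤ -0.527864 < 0.4 is false → out
[4] lift (0,-2): star map gives 0.472136; window check -0.4 ≤ 0.472136 < 0.4 is false → out
[5] lift (0,-3): star map gives 0.708204; window check -0.4 ≤ 0.708204 < 0.4 is false → out
[6] lift (0,-4): star map gives 0.944272; window check -0.4 ≤ 0.944272 < 0.4 is false → out
[7] lift (17,13): star map gives 13.931116; window check -0.4 ≤ 13.931116 < 0.4 is false → out
[8] lift (3,15): star map gives -0.541020; window check -0.4 ≤ -0.541020 < 0.4 is false → out

none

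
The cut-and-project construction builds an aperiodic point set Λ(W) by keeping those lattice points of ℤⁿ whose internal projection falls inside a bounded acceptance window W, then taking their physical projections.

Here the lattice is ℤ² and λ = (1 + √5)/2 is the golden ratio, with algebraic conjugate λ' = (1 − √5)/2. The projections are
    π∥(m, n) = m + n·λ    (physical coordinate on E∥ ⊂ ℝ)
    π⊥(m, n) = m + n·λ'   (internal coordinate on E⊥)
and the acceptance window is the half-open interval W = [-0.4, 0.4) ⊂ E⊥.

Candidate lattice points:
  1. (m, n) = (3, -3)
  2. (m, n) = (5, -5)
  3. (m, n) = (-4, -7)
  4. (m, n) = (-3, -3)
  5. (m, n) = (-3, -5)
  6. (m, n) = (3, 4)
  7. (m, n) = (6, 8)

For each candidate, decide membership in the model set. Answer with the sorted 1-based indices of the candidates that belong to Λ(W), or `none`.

3, 5

λ' = (1−√5)/2 ≈ -0.61803.
#1 (3,-3): internal coord 3 + (-3)·λ' = +4.85410; +4.85410 ∉ [-0.4, 0.4) → out
#2 (5,-5): internal coord 5 + (-5)·λ' = +8.09017; +8.09017 ∉ [-0.4, 0.4) → out
#3 (-4,-7): internal coord -4 + (-7)·λ' = +0.32624; +0.32624 ∈ [-0.4, 0.4) → IN Λ
#4 (-3,-3): internal coord -3 + (-3)·λ' = -1.14590; -1.14590 ∉ [-0.4, 0.4) → out
#5 (-3,-5): internal coord -3 + (-5)·λ' = +0.09017; +0.09017 ∈ [-0.4, 0.4) → IN Λ
#6 (3,4): internal coord 3 + (4)·λ' = +0.52786; +0.52786 ∉ [-0.4, 0.4) → out
#7 (6,8): internal coord 6 + (8)·λ' = +1.05573; +1.05573 ∉ [-0.4, 0.4) → out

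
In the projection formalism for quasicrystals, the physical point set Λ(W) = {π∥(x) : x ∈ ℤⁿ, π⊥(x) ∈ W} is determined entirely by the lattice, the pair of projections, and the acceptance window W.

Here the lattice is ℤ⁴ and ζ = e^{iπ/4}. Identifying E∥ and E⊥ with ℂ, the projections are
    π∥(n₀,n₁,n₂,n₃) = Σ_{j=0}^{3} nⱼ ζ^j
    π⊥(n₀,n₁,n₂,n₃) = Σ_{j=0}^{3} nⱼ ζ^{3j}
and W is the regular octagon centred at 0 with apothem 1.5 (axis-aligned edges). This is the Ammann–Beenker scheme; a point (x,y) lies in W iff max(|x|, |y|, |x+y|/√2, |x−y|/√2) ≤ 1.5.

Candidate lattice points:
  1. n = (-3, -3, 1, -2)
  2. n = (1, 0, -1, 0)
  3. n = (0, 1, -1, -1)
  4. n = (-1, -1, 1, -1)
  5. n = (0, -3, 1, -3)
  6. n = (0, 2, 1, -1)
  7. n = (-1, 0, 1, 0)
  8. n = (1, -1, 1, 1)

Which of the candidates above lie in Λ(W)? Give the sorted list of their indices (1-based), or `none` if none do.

With ζ = e^{iπ/4} the internal vectors are ζ^0,ζ^3,ζ^6,ζ^9.
candidate 1: n = (-3, -3, 1, -2) → π⊥ ≈ (-2.29289, -4.53553); max(|x|,|y|,|x±y|/√2) = 4.82843 > 1.5 ⇒ ∉ W
candidate 2: n = (1, 0, -1, 0) → π⊥ ≈ (+1.00000, +1.00000); max(|x|,|y|,|x±y|/√2) = 1.41421 ≤ 1.5 ⇒ ∈ W
candidate 3: n = (0, 1, -1, -1) → π⊥ ≈ (-1.41421, +1.00000); max(|x|,|y|,|x±y|/√2) = 1.70711 > 1.5 ⇒ ∉ W
candidate 4: n = (-1, -1, 1, -1) → π⊥ ≈ (-1.00000, -2.41421); max(|x|,|y|,|x±y|/√2) = 2.41421 > 1.5 ⇒ ∉ W
candidate 5: n = (0, -3, 1, -3) → π⊥ ≈ (+0.00000, -5.24264); max(|x|,|y|,|x±y|/√2) = 5.24264 > 1.5 ⇒ ∉ W
candidate 6: n = (0, 2, 1, -1) → π⊥ ≈ (-2.12132, -0.29289); max(|x|,|y|,|x±y|/√2) = 2.12132 > 1.5 ⇒ ∉ W
candidate 7: n = (-1, 0, 1, 0) → π⊥ ≈ (-1.00000, -1.00000); max(|x|,|y|,|x±y|/√2) = 1.41421 ≤ 1.5 ⇒ ∈ W
candidate 8: n = (1, -1, 1, 1) → π⊥ ≈ (+2.41421, -1.00000); max(|x|,|y|,|x±y|/√2) = 2.41421 > 1.5 ⇒ ∉ W

2, 7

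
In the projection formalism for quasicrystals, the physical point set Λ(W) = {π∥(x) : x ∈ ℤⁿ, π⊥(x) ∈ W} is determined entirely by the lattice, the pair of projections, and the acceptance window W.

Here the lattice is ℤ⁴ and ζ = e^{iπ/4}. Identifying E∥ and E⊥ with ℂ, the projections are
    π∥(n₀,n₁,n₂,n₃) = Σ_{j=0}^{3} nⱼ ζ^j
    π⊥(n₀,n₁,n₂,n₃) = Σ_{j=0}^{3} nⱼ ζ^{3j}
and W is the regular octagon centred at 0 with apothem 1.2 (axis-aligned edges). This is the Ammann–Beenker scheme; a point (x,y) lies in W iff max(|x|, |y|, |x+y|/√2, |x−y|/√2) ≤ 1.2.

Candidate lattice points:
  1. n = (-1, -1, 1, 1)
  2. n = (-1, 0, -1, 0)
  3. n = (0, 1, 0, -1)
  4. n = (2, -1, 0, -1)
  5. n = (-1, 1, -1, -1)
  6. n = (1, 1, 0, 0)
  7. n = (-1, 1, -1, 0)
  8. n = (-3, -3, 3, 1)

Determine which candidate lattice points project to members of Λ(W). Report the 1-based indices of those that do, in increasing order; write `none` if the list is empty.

1, 6

π⊥(n) = n₀ + n₁ζ³ + n₂ζ⁶ + n₃ζ⁹ where ζ = e^{iπ/4}.
#1 (-1, -1, 1, 1): internal (0.414214, -1.000000); octagon support 1.000000 vs apothem 1.2 → ∈ W
#2 (-1, 0, -1, 0): internal (-1.000000, 1.000000); octagon support 1.414214 vs apothem 1.2 → ∉ W
#3 (0, 1, 0, -1): internal (-1.414214, 0.000000); octagon support 1.414214 vs apothem 1.2 → ∉ W
#4 (2, -1, 0, -1): internal (2.000000, -1.414214); octagon support 2.414214 vs apothem 1.2 → ∉ W
#5 (-1, 1, -1, -1): internal (-2.414214, 1.000000); octagon support 2.414214 vs apothem 1.2 → ∉ W
#6 (1, 1, 0, 0): internal (0.292893, 0.707107); octagon support 0.707107 vs apothem 1.2 → ∈ W
#7 (-1, 1, -1, 0): internal (-1.707107, 1.707107); octagon support 2.414214 vs apothem 1.2 → ∉ W
#8 (-3, -3, 3, 1): internal (-0.171573, -4.414214); octagon support 4.414214 vs apothem 1.2 → ∉ W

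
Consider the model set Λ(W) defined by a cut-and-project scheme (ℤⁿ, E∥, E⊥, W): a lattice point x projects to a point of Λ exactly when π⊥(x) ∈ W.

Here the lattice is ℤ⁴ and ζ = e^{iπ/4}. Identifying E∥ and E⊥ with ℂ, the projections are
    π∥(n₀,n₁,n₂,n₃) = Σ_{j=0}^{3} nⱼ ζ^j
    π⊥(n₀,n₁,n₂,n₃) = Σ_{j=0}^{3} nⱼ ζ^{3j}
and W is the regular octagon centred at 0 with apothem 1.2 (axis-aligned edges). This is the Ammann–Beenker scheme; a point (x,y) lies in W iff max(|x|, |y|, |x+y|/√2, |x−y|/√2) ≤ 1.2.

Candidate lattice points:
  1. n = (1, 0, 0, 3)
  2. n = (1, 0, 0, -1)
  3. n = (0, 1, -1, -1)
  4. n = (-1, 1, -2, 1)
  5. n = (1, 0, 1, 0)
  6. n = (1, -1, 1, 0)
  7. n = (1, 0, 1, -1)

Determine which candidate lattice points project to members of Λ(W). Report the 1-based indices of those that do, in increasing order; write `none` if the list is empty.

2

With ζ = e^{iπ/4} the internal vectors are ζ^0,ζ^3,ζ^6,ζ^9.
#1 (1, 0, 0, 3): internal (3.1213, 2.1213); octagon support 3.7071 vs apothem 1.2 → ∉ W
#2 (1, 0, 0, -1): internal (0.2929, -0.7071); octagon support 0.7071 vs apothem 1.2 → ∈ W
#3 (0, 1, -1, -1): internal (-1.4142, 1.0000); octagon support 1.7071 vs apothem 1.2 → ∉ W
#4 (-1, 1, -2, 1): internal (-1.0000, 3.4142); octagon support 3.4142 vs apothem 1.2 → ∉ W
#5 (1, 0, 1, 0): internal (1.0000, -1.0000); octagon support 1.4142 vs apothem 1.2 → ∉ W
#6 (1, -1, 1, 0): internal (1.7071, -1.7071); octagon support 2.4142 vs apothem 1.2 → ∉ W
#7 (1, 0, 1, -1): internal (0.2929, -1.7071); octagon support 1.7071 vs apothem 1.2 → ∉ W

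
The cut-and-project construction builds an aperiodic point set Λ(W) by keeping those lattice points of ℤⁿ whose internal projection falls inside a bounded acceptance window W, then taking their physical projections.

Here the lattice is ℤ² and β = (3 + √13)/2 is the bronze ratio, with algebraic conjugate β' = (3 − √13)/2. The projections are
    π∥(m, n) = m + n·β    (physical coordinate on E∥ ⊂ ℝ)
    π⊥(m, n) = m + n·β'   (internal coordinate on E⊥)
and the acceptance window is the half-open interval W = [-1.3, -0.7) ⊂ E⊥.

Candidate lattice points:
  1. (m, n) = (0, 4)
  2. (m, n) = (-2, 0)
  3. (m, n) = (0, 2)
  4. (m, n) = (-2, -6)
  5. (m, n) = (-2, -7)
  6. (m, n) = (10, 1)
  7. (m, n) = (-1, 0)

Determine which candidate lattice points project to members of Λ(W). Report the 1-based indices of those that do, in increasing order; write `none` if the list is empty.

β' = (3−√13)/2 ≈ -0.3028.
candidate 1: (m,n)=(0,4) → π∥ = 0+4·β ≈ 13.2111, π⊥ = 0+4·β' ≈ -1.2111 ∈ [-1.3, -0.7) ⇒ IN Λ
candidate 2: (m,n)=(-2,0) → π∥ = -2+0·β ≈ -2.0000, π⊥ = -2+0·β' ≈ -2.0000 ∉ [-1.3, -0.7) ⇒ out
candidate 3: (m,n)=(0,2) → π∥ = 0+2·β ≈ 6.6056, π⊥ = 0+2·β' ≈ -0.6056 ∉ [-1.3, -0.7) ⇒ out
candidate 4: (m,n)=(-2,-6) → π∥ = -2-6·β ≈ -21.8167, π⊥ = -2-6·β' ≈ -0.1833 ∉ [-1.3, -0.7) ⇒ out
candidate 5: (m,n)=(-2,-7) → π∥ = -2-7·β ≈ -25.1194, π⊥ = -2-7·β' ≈ 0.1194 ∉ [-1.3, -0.7) ⇒ out
candidate 6: (m,n)=(10,1) → π∥ = 10+1·β ≈ 13.3028, π⊥ = 10+1·β' ≈ 9.6972 ∉ [-1.3, -0.7) ⇒ out
candidate 7: (m,n)=(-1,0) → π∥ = -1+0·β ≈ -1.0000, π⊥ = -1+0·β' ≈ -1.0000 ∈ [-1.3, -0.7) ⇒ IN Λ

1, 7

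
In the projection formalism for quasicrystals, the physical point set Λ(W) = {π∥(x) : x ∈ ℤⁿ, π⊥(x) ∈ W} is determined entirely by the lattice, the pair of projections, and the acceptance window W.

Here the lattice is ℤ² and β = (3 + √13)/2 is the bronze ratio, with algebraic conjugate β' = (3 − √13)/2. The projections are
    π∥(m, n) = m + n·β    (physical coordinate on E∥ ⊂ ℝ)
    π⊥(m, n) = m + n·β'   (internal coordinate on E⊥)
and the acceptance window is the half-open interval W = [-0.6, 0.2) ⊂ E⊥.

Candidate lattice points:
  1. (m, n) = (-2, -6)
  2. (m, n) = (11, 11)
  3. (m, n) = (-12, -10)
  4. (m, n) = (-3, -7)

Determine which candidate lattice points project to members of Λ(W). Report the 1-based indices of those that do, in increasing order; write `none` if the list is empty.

1

β' = (3−√13)/2 ≈ -0.30278.
[1] lift (-2,-6): star map gives -0.18335; window check -0.6 ≤ -0.18335 < 0.2 is true → IN Λ
[2] lift (11,11): star map gives 7.66947; window check -0.6 ≤ 7.66947 < 0.2 is false → out
[3] lift (-12,-10): star map gives -8.97224; window check -0.6 ≤ -8.97224 < 0.2 is false → out
[4] lift (-3,-7): star map gives -0.88057; window check -0.6 ≤ -0.88057 < 0.2 is false → out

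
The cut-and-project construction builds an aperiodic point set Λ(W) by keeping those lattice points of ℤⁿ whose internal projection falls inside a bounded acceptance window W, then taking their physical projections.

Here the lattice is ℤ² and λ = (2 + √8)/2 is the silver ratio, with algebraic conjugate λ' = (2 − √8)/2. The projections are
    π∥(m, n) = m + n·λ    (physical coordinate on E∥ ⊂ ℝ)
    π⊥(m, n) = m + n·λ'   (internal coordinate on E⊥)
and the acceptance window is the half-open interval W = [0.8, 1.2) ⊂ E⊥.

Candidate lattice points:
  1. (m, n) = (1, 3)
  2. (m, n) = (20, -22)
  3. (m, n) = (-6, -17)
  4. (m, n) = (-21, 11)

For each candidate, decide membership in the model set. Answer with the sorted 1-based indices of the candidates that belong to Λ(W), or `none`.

Numerically λ ≈ 2.4142 and λ' = −1/λ ≈ -0.4142.
candidate 1: (m,n)=(1,3) → π∥ = 1+3·λ ≈ 8.2426, π⊥ = 1+3·λ' ≈ -0.2426 ∉ [0.8, 1.2) ⇒ out
candidate 2: (m,n)=(20,-22) → π∥ = 20-22·λ ≈ -33.1127, π⊥ = 20-22·λ' ≈ 29.1127 ∉ [0.8, 1.2) ⇒ out
candidate 3: (m,n)=(-6,-17) → π∥ = -6-17·λ ≈ -47.0416, π⊥ = -6-17·λ' ≈ 1.0416 ∈ [0.8, 1.2) ⇒ IN Λ
candidate 4: (m,n)=(-21,11) → π∥ = -21+11·λ ≈ 5.5563, π⊥ = -21+11·λ' ≈ -25.5563 ∉ [0.8, 1.2) ⇒ out

3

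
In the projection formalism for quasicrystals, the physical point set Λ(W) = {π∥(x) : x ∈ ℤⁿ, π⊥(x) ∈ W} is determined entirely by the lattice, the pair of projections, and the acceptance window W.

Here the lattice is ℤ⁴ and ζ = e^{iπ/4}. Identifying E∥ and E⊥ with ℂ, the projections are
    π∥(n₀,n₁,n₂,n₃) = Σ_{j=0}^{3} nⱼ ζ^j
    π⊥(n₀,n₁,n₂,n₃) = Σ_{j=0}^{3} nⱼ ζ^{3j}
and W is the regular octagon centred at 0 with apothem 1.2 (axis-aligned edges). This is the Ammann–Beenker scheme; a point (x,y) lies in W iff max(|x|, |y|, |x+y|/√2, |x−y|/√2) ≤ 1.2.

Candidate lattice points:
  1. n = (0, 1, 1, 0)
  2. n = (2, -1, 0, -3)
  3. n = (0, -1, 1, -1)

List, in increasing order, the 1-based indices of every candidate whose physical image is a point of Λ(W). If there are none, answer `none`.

With ζ = e^{iπ/4} the internal vectors are ζ^0,ζ^3,ζ^6,ζ^9.
candidate 1: n = (0, 1, 1, 0) → π⊥ ≈ (-0.707107, -0.292893); max(|x|,|y|,|x±y|/√2) = 0.707107 ≤ 1.2 ⇒ ∈ W
candidate 2: n = (2, -1, 0, -3) → π⊥ ≈ (+0.585786, -2.828427); max(|x|,|y|,|x±y|/√2) = 2.828427 > 1.2 ⇒ ∉ W
candidate 3: n = (0, -1, 1, -1) → π⊥ ≈ (+0.000000, -2.414214); max(|x|,|y|,|x±y|/√2) = 2.414214 > 1.2 ⇒ ∉ W

1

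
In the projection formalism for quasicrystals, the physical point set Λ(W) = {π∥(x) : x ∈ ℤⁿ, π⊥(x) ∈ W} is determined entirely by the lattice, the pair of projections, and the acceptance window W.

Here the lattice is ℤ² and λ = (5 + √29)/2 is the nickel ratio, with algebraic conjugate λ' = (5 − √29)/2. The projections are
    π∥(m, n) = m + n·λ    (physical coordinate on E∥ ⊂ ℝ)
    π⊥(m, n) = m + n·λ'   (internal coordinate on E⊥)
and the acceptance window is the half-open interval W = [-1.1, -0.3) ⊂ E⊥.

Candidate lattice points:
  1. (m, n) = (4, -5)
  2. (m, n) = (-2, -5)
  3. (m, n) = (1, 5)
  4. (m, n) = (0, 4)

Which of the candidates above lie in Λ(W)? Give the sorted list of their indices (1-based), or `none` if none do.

2, 4

λ' = (5−√29)/2 ≈ -0.19258.
candidate 1: (m,n)=(4,-5) → π∥ = 4-5·λ ≈ -21.96291, π⊥ = 4-5·λ' ≈ 4.96291 ∉ [-1.1, -0.3) ⇒ out
candidate 2: (m,n)=(-2,-5) → π∥ = -2-5·λ ≈ -27.96291, π⊥ = -2-5·λ' ≈ -1.03709 ∈ [-1.1, -0.3) ⇒ IN Λ
candidate 3: (m,n)=(1,5) → π∥ = 1+5·λ ≈ 26.96291, π⊥ = 1+5·λ' ≈ 0.03709 ∉ [-1.1, -0.3) ⇒ out
candidate 4: (m,n)=(0,4) → π∥ = 0+4·λ ≈ 20.77033, π⊥ = 0+4·λ' ≈ -0.77033 ∈ [-1.1, -0.3) ⇒ IN Λ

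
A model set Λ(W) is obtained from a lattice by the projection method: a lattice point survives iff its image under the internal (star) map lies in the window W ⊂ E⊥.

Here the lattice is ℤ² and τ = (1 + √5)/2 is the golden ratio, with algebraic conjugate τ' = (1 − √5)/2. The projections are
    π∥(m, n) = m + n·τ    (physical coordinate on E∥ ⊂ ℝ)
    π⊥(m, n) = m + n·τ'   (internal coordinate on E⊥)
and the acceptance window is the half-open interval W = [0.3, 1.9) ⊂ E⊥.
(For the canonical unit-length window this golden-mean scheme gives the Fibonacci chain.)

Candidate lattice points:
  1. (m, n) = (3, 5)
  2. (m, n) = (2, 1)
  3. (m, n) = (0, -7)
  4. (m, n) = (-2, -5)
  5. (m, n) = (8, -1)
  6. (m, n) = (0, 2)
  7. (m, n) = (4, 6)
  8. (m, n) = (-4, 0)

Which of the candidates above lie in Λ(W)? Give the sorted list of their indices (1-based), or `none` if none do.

Compute τ' = (1−√5)/2 = -0.618034, so π⊥(m,n) = m -0.618034·n.
[1] lift (3,5): star map gives -0.090170; window check 0.3 ≤ -0.090170 < 1.9 is false → out
[2] lift (2,1): star map gives 1.381966; window check 0.3 ≤ 1.381966 < 1.9 is true → IN Λ
[3] lift (0,-7): star map gives 4.326238; window check 0.3 ≤ 4.326238 < 1.9 is false → out
[4] lift (-2,-5): star map gives 1.090170; window check 0.3 ≤ 1.090170 < 1.9 is true → IN Λ
[5] lift (8,-1): star map gives 8.618034; window check 0.3 ≤ 8.618034 < 1.9 is false → out
[6] lift (0,2): star map gives -1.236068; window check 0.3 ≤ -1.236068 < 1.9 is false → out
[7] lift (4,6): star map gives 0.291796; window check 0.3 ≤ 0.291796 < 1.9 is false → out
[8] lift (-4,0): star map gives -4.000000; window check 0.3 ≤ -4.000000 < 1.9 is false → out

2, 4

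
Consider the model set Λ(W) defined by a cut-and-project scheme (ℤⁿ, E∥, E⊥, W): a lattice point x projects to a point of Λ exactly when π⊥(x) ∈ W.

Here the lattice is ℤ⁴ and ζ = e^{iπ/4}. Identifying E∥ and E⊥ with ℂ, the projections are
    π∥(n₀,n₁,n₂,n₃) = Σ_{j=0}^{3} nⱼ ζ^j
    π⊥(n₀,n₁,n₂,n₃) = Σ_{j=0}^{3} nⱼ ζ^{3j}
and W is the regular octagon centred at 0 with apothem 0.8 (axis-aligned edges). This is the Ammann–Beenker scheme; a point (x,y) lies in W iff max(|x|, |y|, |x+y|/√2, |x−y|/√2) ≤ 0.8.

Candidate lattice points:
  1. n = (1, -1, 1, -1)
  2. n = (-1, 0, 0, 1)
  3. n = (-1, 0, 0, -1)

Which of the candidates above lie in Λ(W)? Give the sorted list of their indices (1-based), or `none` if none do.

2

With ζ = e^{iπ/4} the internal vectors are ζ^0,ζ^3,ζ^6,ζ^9.
#1 (1, -1, 1, -1): internal (1.0000, -2.4142); octagon support 2.4142 vs apothem 0.8 → ∉ W
#2 (-1, 0, 0, 1): internal (-0.2929, 0.7071); octagon support 0.7071 vs apothem 0.8 → ∈ W
#3 (-1, 0, 0, -1): internal (-1.7071, -0.7071); octagon support 1.7071 vs apothem 0.8 → ∉ W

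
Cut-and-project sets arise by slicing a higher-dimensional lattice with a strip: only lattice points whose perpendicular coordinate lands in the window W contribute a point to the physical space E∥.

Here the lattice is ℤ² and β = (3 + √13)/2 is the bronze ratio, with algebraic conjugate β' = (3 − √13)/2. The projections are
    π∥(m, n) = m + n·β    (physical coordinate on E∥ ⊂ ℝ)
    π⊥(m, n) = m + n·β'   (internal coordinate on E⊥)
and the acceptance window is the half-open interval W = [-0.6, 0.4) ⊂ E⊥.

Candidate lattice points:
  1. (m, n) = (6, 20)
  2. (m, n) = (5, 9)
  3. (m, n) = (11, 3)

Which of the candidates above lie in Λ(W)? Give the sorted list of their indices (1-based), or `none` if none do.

1

β' = (3−√13)/2 ≈ -0.302776.
candidate 1: (m,n)=(6,20) → π∥ = 6+20·β ≈ 72.055513, π⊥ = 6+20·β' ≈ -0.055513 ∈ [-0.6, 0.4) ⇒ IN Λ
candidate 2: (m,n)=(5,9) → π∥ = 5+9·β ≈ 34.724981, π⊥ = 5+9·β' ≈ 2.275019 ∉ [-0.6, 0.4) ⇒ out
candidate 3: (m,n)=(11,3) → π∥ = 11+3·β ≈ 20.908327, π⊥ = 11+3·β' ≈ 10.091673 ∉ [-0.6, 0.4) ⇒ out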